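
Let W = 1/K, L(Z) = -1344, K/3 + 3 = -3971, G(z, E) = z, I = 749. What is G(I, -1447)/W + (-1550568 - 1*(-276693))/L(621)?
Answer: -4000026319/448 ≈ -8.9286e+6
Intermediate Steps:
K = -11922 (K = -9 + 3*(-3971) = -9 - 11913 = -11922)
W = -1/11922 (W = 1/(-11922) = -1/11922 ≈ -8.3879e-5)
G(I, -1447)/W + (-1550568 - 1*(-276693))/L(621) = 749/(-1/11922) + (-1550568 - 1*(-276693))/(-1344) = 749*(-11922) + (-1550568 + 276693)*(-1/1344) = -8929578 - 1273875*(-1/1344) = -8929578 + 424625/448 = -4000026319/448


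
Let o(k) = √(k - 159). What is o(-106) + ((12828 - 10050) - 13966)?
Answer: -11188 + I*√265 ≈ -11188.0 + 16.279*I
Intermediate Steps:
o(k) = √(-159 + k)
o(-106) + ((12828 - 10050) - 13966) = √(-159 - 106) + ((12828 - 10050) - 13966) = √(-265) + (2778 - 13966) = I*√265 - 11188 = -11188 + I*√265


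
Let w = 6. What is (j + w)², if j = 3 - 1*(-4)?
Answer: 169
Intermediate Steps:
j = 7 (j = 3 + 4 = 7)
(j + w)² = (7 + 6)² = 13² = 169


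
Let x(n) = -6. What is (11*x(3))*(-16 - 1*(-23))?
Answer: -462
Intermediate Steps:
(11*x(3))*(-16 - 1*(-23)) = (11*(-6))*(-16 - 1*(-23)) = -66*(-16 + 23) = -66*7 = -462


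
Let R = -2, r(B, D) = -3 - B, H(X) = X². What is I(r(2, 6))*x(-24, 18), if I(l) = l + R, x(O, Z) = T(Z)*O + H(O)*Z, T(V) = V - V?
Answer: -72576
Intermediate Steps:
T(V) = 0
x(O, Z) = Z*O² (x(O, Z) = 0*O + O²*Z = 0 + Z*O² = Z*O²)
I(l) = -2 + l (I(l) = l - 2 = -2 + l)
I(r(2, 6))*x(-24, 18) = (-2 + (-3 - 1*2))*(18*(-24)²) = (-2 + (-3 - 2))*(18*576) = (-2 - 5)*10368 = -7*10368 = -72576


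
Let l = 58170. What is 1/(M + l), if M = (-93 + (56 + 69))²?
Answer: 1/59194 ≈ 1.6894e-5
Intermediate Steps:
M = 1024 (M = (-93 + 125)² = 32² = 1024)
1/(M + l) = 1/(1024 + 58170) = 1/59194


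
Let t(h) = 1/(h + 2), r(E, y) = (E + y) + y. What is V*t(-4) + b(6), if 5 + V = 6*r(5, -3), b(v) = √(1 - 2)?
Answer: 11/2 + I ≈ 5.5 + 1.0*I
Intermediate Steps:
r(E, y) = E + 2*y
b(v) = I (b(v) = √(-1) = I)
V = -11 (V = -5 + 6*(5 + 2*(-3)) = -5 + 6*(5 - 6) = -5 + 6*(-1) = -5 - 6 = -11)
t(h) = 1/(2 + h)
V*t(-4) + b(6) = -11/(2 - 4) + I = -11/(-2) + I = -11*(-½) + I = 11/2 + I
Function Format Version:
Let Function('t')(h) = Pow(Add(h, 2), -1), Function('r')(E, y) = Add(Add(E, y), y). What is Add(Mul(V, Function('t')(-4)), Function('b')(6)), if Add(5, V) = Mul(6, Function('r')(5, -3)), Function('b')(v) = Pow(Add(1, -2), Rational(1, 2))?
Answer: Add(Rational(11, 2), I) ≈ Add(5.5000, Mul(1.0000, I))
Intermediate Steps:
Function('r')(E, y) = Add(E, Mul(2, y))
Function('b')(v) = I (Function('b')(v) = Pow(-1, Rational(1, 2)) = I)
V = -11 (V = Add(-5, Mul(6, Add(5, Mul(2, -3)))) = Add(-5, Mul(6, Add(5, -6))) = Add(-5, Mul(6, -1)) = Add(-5, -6) = -11)
Function('t')(h) = Pow(Add(2, h), -1)
Add(Mul(V, Function('t')(-4)), Function('b')(6)) = Add(Mul(-11, Pow(Add(2, -4), -1)), I) = Add(Mul(-11, Pow(-2, -1)), I) = Add(Mul(-11, Rational(-1, 2)), I) = Add(Rational(11, 2), I)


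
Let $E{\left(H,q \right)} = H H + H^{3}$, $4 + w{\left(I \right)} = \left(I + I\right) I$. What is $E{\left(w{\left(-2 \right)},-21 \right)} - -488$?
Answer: $568$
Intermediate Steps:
$w{\left(I \right)} = -4 + 2 I^{2}$ ($w{\left(I \right)} = -4 + \left(I + I\right) I = -4 + 2 I I = -4 + 2 I^{2}$)
$E{\left(H,q \right)} = H^{2} + H^{3}$
$E{\left(w{\left(-2 \right)},-21 \right)} - -488 = \left(-4 + 2 \left(-2\right)^{2}\right)^{2} \left(1 - \left(4 - 2 \left(-2\right)^{2}\right)\right) - -488 = \left(-4 + 2 \cdot 4\right)^{2} \left(1 + \left(-4 + 2 \cdot 4\right)\right) + 488 = \left(-4 + 8\right)^{2} \left(1 + \left(-4 + 8\right)\right) + 488 = 4^{2} \left(1 + 4\right) + 488 = 16 \cdot 5 + 488 = 80 + 488 = 568$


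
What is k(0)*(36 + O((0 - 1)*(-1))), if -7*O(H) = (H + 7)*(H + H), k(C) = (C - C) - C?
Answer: 0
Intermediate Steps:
k(C) = -C (k(C) = 0 - C = -C)
O(H) = -2*H*(7 + H)/7 (O(H) = -(H + 7)*(H + H)/7 = -(7 + H)*2*H/7 = -2*H*(7 + H)/7)
k(0)*(36 + O((0 - 1)*(-1))) = (-1*0)*(36 - 2*(0 - 1)*(-1)*(7 + (0 - 1)*(-1))/7) = 0*(36 - 2*(-1*(-1))*(7 - 1*(-1))/7) = 0*(36 - 2/7*1*(7 + 1)) = 0*(36 - 2/7*1*8) = 0*(36 - 16/7) = 0*(236/7) = 0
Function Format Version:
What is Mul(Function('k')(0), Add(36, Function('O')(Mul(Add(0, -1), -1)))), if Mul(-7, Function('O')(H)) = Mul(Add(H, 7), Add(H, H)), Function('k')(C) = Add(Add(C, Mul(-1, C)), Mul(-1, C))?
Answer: 0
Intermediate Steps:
Function('k')(C) = Mul(-1, C) (Function('k')(C) = Add(0, Mul(-1, C)) = Mul(-1, C))
Function('O')(H) = Mul(Rational(-2, 7), H, Add(7, H)) (Function('O')(H) = Mul(Rational(-1, 7), Mul(Add(H, 7), Add(H, H))) = Mul(Rational(-1, 7), Mul(Add(7, H), Mul(2, H))) = Mul(Rational(-1, 7), Mul(2, H, Add(7, H))) = Mul(Rational(-2, 7), H, Add(7, H)))
Mul(Function('k')(0), Add(36, Function('O')(Mul(Add(0, -1), -1)))) = Mul(Mul(-1, 0), Add(36, Mul(Rational(-2, 7), Mul(Add(0, -1), -1), Add(7, Mul(Add(0, -1), -1))))) = Mul(0, Add(36, Mul(Rational(-2, 7), Mul(-1, -1), Add(7, Mul(-1, -1))))) = Mul(0, Add(36, Mul(Rational(-2, 7), 1, Add(7, 1)))) = Mul(0, Add(36, Mul(Rational(-2, 7), 1, 8))) = Mul(0, Add(36, Rational(-16, 7))) = Mul(0, Rational(236, 7)) = 0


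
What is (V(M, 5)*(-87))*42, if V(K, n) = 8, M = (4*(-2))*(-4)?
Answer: -29232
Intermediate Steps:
M = 32 (M = -8*(-4) = 32)
(V(M, 5)*(-87))*42 = (8*(-87))*42 = -696*42 = -29232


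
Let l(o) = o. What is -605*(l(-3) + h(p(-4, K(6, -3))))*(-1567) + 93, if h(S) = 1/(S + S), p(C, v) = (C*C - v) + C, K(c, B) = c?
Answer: -33180109/12 ≈ -2.7650e+6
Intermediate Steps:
p(C, v) = C + C**2 - v (p(C, v) = (C**2 - v) + C = C + C**2 - v)
h(S) = 1/(2*S)
-605*(l(-3) + h(p(-4, K(6, -3))))*(-1567) + 93 = -605*(-3 + 1/(2*(-4 + (-4)**2 - 1*6)))*(-1567) + 93 = -605*(-3 + 1/(2*(-4 + 16 - 6)))*(-1567) + 93 = -605*(-3 + (1/2)/6)*(-1567) + 93 = -605*(-3 + (1/2)*(1/6))*(-1567) + 93 = -605*(-3 + 1/12)*(-1567) + 93 = -605*(-35/12)*(-1567) + 93 = (21175/12)*(-1567) + 93 = -33181225/12 + 93 = -33180109/12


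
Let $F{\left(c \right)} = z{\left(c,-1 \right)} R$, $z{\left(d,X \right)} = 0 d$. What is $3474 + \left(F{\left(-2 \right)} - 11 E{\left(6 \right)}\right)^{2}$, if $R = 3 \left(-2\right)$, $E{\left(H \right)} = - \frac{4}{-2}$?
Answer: $3958$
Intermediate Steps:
$E{\left(H \right)} = 2$ ($E{\left(H \right)} = \left(-4\right) \left(- \frac{1}{2}\right) = 2$)
$R = -6$
$z{\left(d,X \right)} = 0$
$F{\left(c \right)} = 0$ ($F{\left(c \right)} = 0 \left(-6\right) = 0$)
$3474 + \left(F{\left(-2 \right)} - 11 E{\left(6 \right)}\right)^{2} = 3474 + \left(0 - 22\right)^{2} = 3474 + \left(-22\right)^{2} = 3474 + 484 = 3958$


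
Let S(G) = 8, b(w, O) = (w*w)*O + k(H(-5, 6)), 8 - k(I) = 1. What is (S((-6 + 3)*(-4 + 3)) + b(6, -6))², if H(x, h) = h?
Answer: 40401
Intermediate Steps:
k(I) = 7 (k(I) = 8 - 1*1 = 8 - 1 = 7)
b(w, O) = 7 + O*w² (b(w, O) = (w*w)*O + 7 = w²*O + 7 = O*w² + 7 = 7 + O*w²)
(S((-6 + 3)*(-4 + 3)) + b(6, -6))² = (8 + (7 - 6*6²))² = (8 + (7 - 6*36))² = (8 + (7 - 216))² = (8 - 209)² = (-201)² = 40401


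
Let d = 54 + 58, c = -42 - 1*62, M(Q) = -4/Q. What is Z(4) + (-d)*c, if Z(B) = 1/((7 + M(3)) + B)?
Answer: 337795/29 ≈ 11648.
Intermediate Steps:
c = -104 (c = -42 - 62 = -104)
d = 112
Z(B) = 1/(17/3 + B) (Z(B) = 1/((7 - 4/3) + B) = 1/(17/3 + B))
Z(4) + (-d)*c = 3/(17 + 3*4) - 1*112*(-104) = 3/(17 + 12) - 112*(-104) = 3/29 + 11648 = 337795/29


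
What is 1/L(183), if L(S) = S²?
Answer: 1/33489 ≈ 2.9861e-5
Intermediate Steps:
1/L(183) = 1/(183²) = 1/33489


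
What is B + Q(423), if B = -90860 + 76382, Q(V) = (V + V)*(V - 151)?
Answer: 215634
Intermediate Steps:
Q(V) = 2*V*(-151 + V) (Q(V) = (2*V)*(-151 + V) = 2*V*(-151 + V))
B = -14478
B + Q(423) = -14478 + 2*423*(-151 + 423) = -14478 + 2*423*272 = -14478 + 230112 = 215634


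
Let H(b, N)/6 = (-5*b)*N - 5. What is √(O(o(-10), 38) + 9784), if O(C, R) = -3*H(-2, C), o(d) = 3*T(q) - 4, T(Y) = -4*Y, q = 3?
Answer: √17074 ≈ 130.67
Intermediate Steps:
o(d) = -40 (o(d) = 3*(-4*3) - 4 = 3*(-12) - 4 = -36 - 4 = -40)
H(b, N) = -30 - 30*N*b (H(b, N) = 6*((-5*b)*N - 5) = 6*(-5*N*b - 5) = 6*(-5 - 5*N*b) = -30 - 30*N*b)
O(C, R) = 90 - 180*C (O(C, R) = -3*(-30 - 30*C*(-2)) = -3*(-30 + 60*C) = 90 - 180*C)
√(O(o(-10), 38) + 9784) = √((90 - 180*(-40)) + 9784) = √((90 + 7200) + 9784) = √(7290 + 9784) = √17074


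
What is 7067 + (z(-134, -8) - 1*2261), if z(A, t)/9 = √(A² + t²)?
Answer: 4806 + 18*√4505 ≈ 6014.1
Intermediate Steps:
z(A, t) = 9*√(A² + t²)
7067 + (z(-134, -8) - 1*2261) = 7067 + (9*√((-134)² + (-8)²) - 1*2261) = 7067 + (9*√(17956 + 64) - 2261) = 7067 + (9*√18020 - 2261) = 7067 + (9*(2*√4505) - 2261) = 7067 + (18*√4505 - 2261) = 7067 + (-2261 + 18*√4505) = 4806 + 18*√4505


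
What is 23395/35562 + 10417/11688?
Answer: 35771673/23091592 ≈ 1.5491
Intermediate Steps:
23395/35562 + 10417/11688 = 35771673/23091592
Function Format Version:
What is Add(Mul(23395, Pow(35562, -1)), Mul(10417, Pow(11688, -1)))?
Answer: Rational(35771673, 23091592) ≈ 1.5491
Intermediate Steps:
Add(Mul(23395, Pow(35562, -1)), Mul(10417, Pow(11688, -1))) = Add(Mul(23395, Rational(1, 35562)), Mul(10417, Rational(1, 11688))) = Add(Rational(23395, 35562), Rational(10417, 11688)) = Rational(35771673, 23091592)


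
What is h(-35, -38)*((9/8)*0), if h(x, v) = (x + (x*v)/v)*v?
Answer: 0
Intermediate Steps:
h(x, v) = 2*v*x (h(x, v) = (x + (v*x)/v)*v = (x + x)*v = (2*x)*v = 2*v*x)
h(-35, -38)*((9/8)*0) = (2*(-38)*(-35))*((9/8)*0) = 2660*((9*(1/8))*0) = 2660*((9/8)*0) = 2660*0 = 0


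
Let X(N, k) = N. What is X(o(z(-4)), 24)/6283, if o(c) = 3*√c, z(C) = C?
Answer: 6*I/6283 ≈ 0.00095496*I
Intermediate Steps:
X(o(z(-4)), 24)/6283 = (3*√(-4))/6283 = (3*(2*I))*(1/6283) = (6*I)*(1/6283) = 6*I/6283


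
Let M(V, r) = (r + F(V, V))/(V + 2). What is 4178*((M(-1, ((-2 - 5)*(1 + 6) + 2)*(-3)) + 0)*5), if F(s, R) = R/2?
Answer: 2935045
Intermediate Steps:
F(s, R) = R/2 (F(s, R) = R*(1/2) = R/2)
M(V, r) = (r + V/2)/(2 + V) (M(V, r) = (r + V/2)/(V + 2) = (r + V/2)/(2 + V))
4178*((M(-1, ((-2 - 5)*(1 + 6) + 2)*(-3)) + 0)*5) = 4178*(((((-2 - 5)*(1 + 6) + 2)*(-3) + (1/2)*(-1))/(2 - 1) + 0)*5) = 4178*((((-7*7 + 2)*(-3) - 1/2)/1 + 0)*5) = 4178*((1*((-49 + 2)*(-3) - 1/2) + 0)*5) = 4178*((1*(-47*(-3) - 1/2) + 0)*5) = 4178*((1*(141 - 1/2) + 0)*5) = 4178*((1*(281/2) + 0)*5) = 4178*((281/2 + 0)*5) = 4178*((281/2)*5) = 4178*(1405/2) = 2935045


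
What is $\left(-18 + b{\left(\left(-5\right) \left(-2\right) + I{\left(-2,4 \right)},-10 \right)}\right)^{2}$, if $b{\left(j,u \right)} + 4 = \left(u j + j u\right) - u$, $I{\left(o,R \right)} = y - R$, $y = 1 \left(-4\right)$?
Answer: $2704$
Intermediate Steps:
$y = -4$
$I{\left(o,R \right)} = -4 - R$
$b{\left(j,u \right)} = -4 - u + 2 j u$ ($b{\left(j,u \right)} = -4 - \left(u - j u - u j\right) = -4 - \left(u - 2 j u\right) = -4 + \left(2 j u - u\right) = -4 + \left(- u + 2 j u\right) = -4 - u + 2 j u$)
$\left(-18 + b{\left(\left(-5\right) \left(-2\right) + I{\left(-2,4 \right)},-10 \right)}\right)^{2} = \left(-18 - \left(-6 - 2 \left(\left(-5\right) \left(-2\right) - 8\right) \left(-10\right)\right)\right)^{2} = \left(-18 + \left(-4 + 10 + 2 \left(10 - 8\right) \left(-10\right)\right)\right)^{2} = \left(-18 + \left(-4 + 10 + 2 \cdot 2 \left(-10\right)\right)\right)^{2} = \left(-18 - 34\right)^{2} = \left(-52\right)^{2} = 2704$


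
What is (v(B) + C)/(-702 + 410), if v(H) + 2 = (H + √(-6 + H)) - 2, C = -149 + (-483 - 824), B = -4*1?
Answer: 366/73 - I*√10/292 ≈ 5.0137 - 0.01083*I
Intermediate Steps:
B = -4
C = -1456 (C = -149 - 1307 = -1456)
v(H) = -4 + H + √(-6 + H) (v(H) = -2 + ((H + √(-6 + H)) - 2) = -2 + (-2 + H + √(-6 + H)) = -4 + H + √(-6 + H))
(v(B) + C)/(-702 + 410) = ((-4 - 4 + √(-6 - 4)) - 1456)/(-702 + 410) = ((-4 - 4 + √(-10)) - 1456)/(-292) = ((-4 - 4 + I*√10) - 1456)*(-1/292) = ((-8 + I*√10) - 1456)*(-1/292) = (-1464 + I*√10)*(-1/292) = 366/73 - I*√10/292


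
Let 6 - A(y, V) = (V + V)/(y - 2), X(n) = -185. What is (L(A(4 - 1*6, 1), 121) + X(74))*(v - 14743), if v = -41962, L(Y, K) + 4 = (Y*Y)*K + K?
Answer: -1144136785/4 ≈ -2.8603e+8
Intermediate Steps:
A(y, V) = 6 - 2*V/(-2 + y) (A(y, V) = 6 - (V + V)/(y - 2) = 6 - 2*V/(-2 + y))
L(Y, K) = -4 + K + K*Y² (L(Y, K) = -4 + ((Y*Y)*K + K) = -4 + (Y²*K + K) = -4 + (K*Y² + K) = -4 + (K + K*Y²) = -4 + K + K*Y²)
(L(A(4 - 1*6, 1), 121) + X(74))*(v - 14743) = ((-4 + 121 + 121*(2*(-6 - 1*1 + 3*(4 - 1*6))/(-2 + (4 - 1*6)))²) - 185)*(-41962 - 14743) = ((-4 + 121 + 121*(2*(-6 - 1 + 3*(4 - 6))/(-2 + (4 - 6)))²) - 185)*(-56705) = ((-4 + 121 + 121*(2*(-6 - 1 + 3*(-2))/(-2 - 2))²) - 185)*(-56705) = ((-4 + 121 + 121*(2*(-6 - 1 - 6)/(-4))²) - 185)*(-56705) = ((-4 + 121 + 121*(2*(-¼)*(-13))²) - 185)*(-56705) = ((-4 + 121 + 121*(13/2)²) - 185)*(-56705) = ((-4 + 121 + 121*(169/4)) - 185)*(-56705) = ((-4 + 121 + 20449/4) - 185)*(-56705) = (20917/4 - 185)*(-56705) = (20177/4)*(-56705) = -1144136785/4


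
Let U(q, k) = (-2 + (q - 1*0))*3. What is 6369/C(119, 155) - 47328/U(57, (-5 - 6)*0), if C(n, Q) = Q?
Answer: -418997/1705 ≈ -245.75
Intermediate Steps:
U(q, k) = -6 + 3*q (U(q, k) = (-2 + (q + 0))*3 = (-2 + q)*3 = -6 + 3*q)
6369/C(119, 155) - 47328/U(57, (-5 - 6)*0) = 6369/155 - 47328/(-6 + 3*57) = 6369*(1/155) - 47328/(-6 + 171) = 6369/155 - 47328/165 = 6369/155 - 47328*1/165 = 6369/155 - 15776/55 = -418997/1705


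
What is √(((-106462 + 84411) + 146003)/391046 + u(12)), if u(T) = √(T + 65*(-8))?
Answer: √(12117733448 + 76458487058*I*√127)/195523 ≈ 3.3807 + 3.3335*I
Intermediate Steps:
u(T) = √(-520 + T) (u(T) = √(T - 520) = √(-520 + T))
√(((-106462 + 84411) + 146003)/391046 + u(12)) = √(((-106462 + 84411) + 146003)/391046 + √(-520 + 12)) = √((-22051 + 146003)*(1/391046) + √(-508)) = √(123952*(1/391046) + 2*I*√127) = √(61976/195523 + 2*I*√127)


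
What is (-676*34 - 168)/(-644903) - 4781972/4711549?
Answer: -2974826306268/3038492084747 ≈ -0.97905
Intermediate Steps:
(-676*34 - 168)/(-644903) - 4781972/4711549 = (-22984 - 168)*(-1/644903) - 4781972*1/4711549 = -23152*(-1/644903) - 4781972/4711549 = 23152/644903 - 4781972/4711549 = -2974826306268/3038492084747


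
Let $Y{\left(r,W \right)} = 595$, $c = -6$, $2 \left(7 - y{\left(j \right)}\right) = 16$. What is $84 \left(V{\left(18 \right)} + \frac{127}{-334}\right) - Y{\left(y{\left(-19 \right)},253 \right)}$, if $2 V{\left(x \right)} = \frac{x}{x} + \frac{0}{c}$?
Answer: $- \frac{97685}{167} \approx -584.94$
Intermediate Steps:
$y{\left(j \right)} = -1$ ($y{\left(j \right)} = 7 - 8 = -1$)
$V{\left(x \right)} = \frac{1}{2}$ ($V{\left(x \right)} = \frac{\frac{x}{x} + \frac{0}{-6}}{2} = \frac{1 + 0 \left(- \frac{1}{6}\right)}{2} = \frac{1 + 0}{2} = \frac{1}{2} \cdot 1 = \frac{1}{2}$)
$84 \left(V{\left(18 \right)} + \frac{127}{-334}\right) - Y{\left(y{\left(-19 \right)},253 \right)} = 84 \left(\frac{1}{2} + \frac{127}{-334}\right) - 595 = 84 \left(\frac{1}{2} + 127 \left(- \frac{1}{334}\right)\right) - 595 = 84 \left(\frac{1}{2} - \frac{127}{334}\right) - 595 = 84 \cdot \frac{20}{167} - 595 = \frac{1680}{167} - 595 = - \frac{97685}{167}$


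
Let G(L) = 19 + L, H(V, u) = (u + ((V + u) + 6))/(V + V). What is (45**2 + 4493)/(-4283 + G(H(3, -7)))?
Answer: -39108/25589 ≈ -1.5283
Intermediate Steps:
H(V, u) = (6 + V + 2*u)/(2*V) (H(V, u) = (u + (6 + V + u))/((2*V)) = (6 + V + 2*u)*(1/(2*V)) = (6 + V + 2*u)/(2*V))
(45**2 + 4493)/(-4283 + G(H(3, -7))) = (45**2 + 4493)/(-4283 + (19 + (3 - 7 + (1/2)*3)/3)) = (2025 + 4493)/(-4283 + (19 + (3 - 7 + 3/2)/3)) = 6518/(-4283 + (19 + (1/3)*(-5/2))) = 6518/(-4283 + (19 - 5/6)) = 6518/(-4283 + 109/6) = 6518/(-25589/6) = 6518*(-6/25589) = -39108/25589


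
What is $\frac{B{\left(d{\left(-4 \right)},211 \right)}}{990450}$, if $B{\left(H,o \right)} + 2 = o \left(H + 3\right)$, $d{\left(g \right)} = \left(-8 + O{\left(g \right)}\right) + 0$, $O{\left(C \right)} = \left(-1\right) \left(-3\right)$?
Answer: $- \frac{212}{495225} \approx -0.00042809$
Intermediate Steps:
$O{\left(C \right)} = 3$
$d{\left(g \right)} = -5$ ($d{\left(g \right)} = \left(-8 + 3\right) + 0 = -5 + 0 = -5$)
$B{\left(H,o \right)} = -2 + o \left(3 + H\right)$ ($B{\left(H,o \right)} = -2 + o \left(H + 3\right) = -2 + o \left(3 + H\right)$)
$\frac{B{\left(d{\left(-4 \right)},211 \right)}}{990450} = \frac{-2 + 3 \cdot 211 - 1055}{990450} = \left(-2 + 633 - 1055\right) \frac{1}{990450} = \left(-424\right) \frac{1}{990450} = - \frac{212}{495225}$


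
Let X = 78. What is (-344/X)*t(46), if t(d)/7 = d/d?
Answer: -1204/39 ≈ -30.872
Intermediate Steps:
t(d) = 7 (t(d) = 7*(d/d) = 7*1 = 7)
(-344/X)*t(46) = -344/78*7 = -344*1/78*7 = -172/39*7 = -1204/39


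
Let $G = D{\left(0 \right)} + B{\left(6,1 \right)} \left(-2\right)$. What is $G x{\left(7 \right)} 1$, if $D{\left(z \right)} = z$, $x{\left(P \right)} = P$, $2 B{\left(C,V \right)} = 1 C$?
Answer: $-42$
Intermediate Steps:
$B{\left(C,V \right)} = \frac{C}{2}$ ($B{\left(C,V \right)} = \frac{1 C}{2} = \frac{C}{2}$)
$G = -6$ ($G = 0 + \frac{1}{2} \cdot 6 \left(-2\right) = 0 + 3 \left(-2\right) = 0 - 6 = -6$)
$G x{\left(7 \right)} 1 = \left(-6\right) 7 \cdot 1 = \left(-42\right) 1 = -42$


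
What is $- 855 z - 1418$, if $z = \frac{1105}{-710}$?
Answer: $- \frac{12401}{142} \approx -87.331$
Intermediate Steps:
$z = - \frac{221}{142}$ ($z = 1105 \left(- \frac{1}{710}\right) = - \frac{221}{142} \approx -1.5563$)
$- 855 z - 1418 = \left(-855\right) \left(- \frac{221}{142}\right) - 1418 = \frac{188955}{142} - 1418 = - \frac{12401}{142}$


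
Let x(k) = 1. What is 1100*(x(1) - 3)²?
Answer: 4400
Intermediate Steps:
1100*(x(1) - 3)² = 1100*(1 - 3)² = 1100*(-2)² = 1100*4 = 4400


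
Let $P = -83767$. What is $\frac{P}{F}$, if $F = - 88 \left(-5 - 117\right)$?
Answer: $- \frac{83767}{10736} \approx -7.8024$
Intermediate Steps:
$F = 10736$ ($F = \left(-88\right) \left(-122\right) = 10736$)
$\frac{P}{F} = - \frac{83767}{10736}$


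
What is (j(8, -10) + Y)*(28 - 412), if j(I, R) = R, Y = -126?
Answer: 52224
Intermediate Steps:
(j(8, -10) + Y)*(28 - 412) = (-10 - 126)*(28 - 412) = -136*(-384) = 52224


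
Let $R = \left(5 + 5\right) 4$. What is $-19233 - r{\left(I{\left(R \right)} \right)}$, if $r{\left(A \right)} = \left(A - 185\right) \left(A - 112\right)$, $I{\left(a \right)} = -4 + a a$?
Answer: $-2113157$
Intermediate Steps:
$R = 40$ ($R = 10 \cdot 4 = 40$)
$I{\left(a \right)} = -4 + a^{2}$
$r{\left(A \right)} = \left(-185 + A\right) \left(-112 + A\right)$
$-19233 - r{\left(I{\left(R \right)} \right)} = -19233 - \left(20720 + \left(-4 + 40^{2}\right)^{2} - 297 \left(-4 + 40^{2}\right)\right) = -19233 - \left(20720 + \left(-4 + 1600\right)^{2} - 297 \left(-4 + 1600\right)\right) = -19233 - \left(20720 + 1596^{2} - 474012\right) = -19233 - \left(20720 + 2547216 - 474012\right) = -19233 - 2093924 = -2113157$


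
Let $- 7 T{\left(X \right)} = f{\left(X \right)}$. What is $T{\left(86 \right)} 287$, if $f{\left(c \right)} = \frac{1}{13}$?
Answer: $- \frac{41}{13} \approx -3.1538$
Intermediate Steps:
$f{\left(c \right)} = \frac{1}{13}$
$T{\left(X \right)} = - \frac{1}{91}$ ($T{\left(X \right)} = \left(- \frac{1}{7}\right) \frac{1}{13} = - \frac{1}{91}$)
$T{\left(86 \right)} 287 = \left(- \frac{1}{91}\right) 287 = - \frac{41}{13}$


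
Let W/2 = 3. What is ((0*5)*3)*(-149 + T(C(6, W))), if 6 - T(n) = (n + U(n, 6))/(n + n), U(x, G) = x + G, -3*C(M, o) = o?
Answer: 0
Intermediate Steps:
W = 6 (W = 2*3 = 6)
C(M, o) = -o/3
U(x, G) = G + x
T(n) = 6 - (6 + 2*n)/(2*n) (T(n) = 6 - (n + (6 + n))/(n + n) = 6 - (6 + 2*n)/(2*n))
((0*5)*3)*(-149 + T(C(6, W))) = ((0*5)*3)*(-149 + (5 - 3/((-⅓*6)))) = (0*3)*(-149 + (5 - 3/(-2))) = 0*(-149 + (5 - 3*(-½))) = 0*(-149 + (5 + 3/2)) = 0*(-149 + 13/2) = 0*(-285/2) = 0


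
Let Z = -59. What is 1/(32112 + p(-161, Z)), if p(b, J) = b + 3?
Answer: 1/31954 ≈ 3.1295e-5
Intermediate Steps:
p(b, J) = 3 + b
1/(32112 + p(-161, Z)) = 1/(32112 + (3 - 161)) = 1/(32112 - 158) = 1/31954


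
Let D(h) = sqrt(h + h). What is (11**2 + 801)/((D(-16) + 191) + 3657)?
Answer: 221741/925446 - 461*I*sqrt(2)/1850892 ≈ 0.2396 - 0.00035224*I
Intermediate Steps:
D(h) = sqrt(2)*sqrt(h) (D(h) = sqrt(2*h) = sqrt(2)*sqrt(h))
(11**2 + 801)/((D(-16) + 191) + 3657) = (11**2 + 801)/((sqrt(2)*sqrt(-16) + 191) + 3657) = (121 + 801)/((sqrt(2)*(4*I) + 191) + 3657) = 922/((4*I*sqrt(2) + 191) + 3657) = 922/((191 + 4*I*sqrt(2)) + 3657) = 922/(3848 + 4*I*sqrt(2))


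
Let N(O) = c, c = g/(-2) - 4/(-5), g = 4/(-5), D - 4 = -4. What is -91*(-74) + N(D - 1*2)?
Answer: 33676/5 ≈ 6735.2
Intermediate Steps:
D = 0 (D = 4 - 4 = 0)
g = -⅘ (g = 4*(-⅕) = -⅘ ≈ -0.80000)
c = 6/5 (c = -⅘/(-2) - 4/(-5) = -⅘*(-½) - 4*(-⅕) = ⅖ + ⅘ = 6/5 ≈ 1.2000)
N(O) = 6/5
-91*(-74) + N(D - 1*2) = -91*(-74) + 6/5 = 6734 + 6/5 = 33676/5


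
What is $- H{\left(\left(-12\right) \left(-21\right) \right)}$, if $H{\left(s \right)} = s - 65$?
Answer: $-187$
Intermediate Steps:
$H{\left(s \right)} = -65 + s$ ($H{\left(s \right)} = s - 65 = -65 + s$)
$- H{\left(\left(-12\right) \left(-21\right) \right)} = - (-65 - -252) = - (-65 + 252) = \left(-1\right) 187 = -187$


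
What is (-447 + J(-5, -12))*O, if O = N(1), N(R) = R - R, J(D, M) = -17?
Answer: 0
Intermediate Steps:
N(R) = 0
O = 0
(-447 + J(-5, -12))*O = (-447 - 17)*0 = -464*0 = 0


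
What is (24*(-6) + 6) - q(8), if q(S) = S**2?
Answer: -202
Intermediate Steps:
(24*(-6) + 6) - q(8) = (24*(-6) + 6) - 1*8**2 = (-144 + 6) - 1*64 = -138 - 64 = -202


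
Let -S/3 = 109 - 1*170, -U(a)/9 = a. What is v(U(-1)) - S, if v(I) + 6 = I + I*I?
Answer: -99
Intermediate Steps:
U(a) = -9*a
S = 183 (S = -3*(109 - 1*170) = -3*(109 - 170) = -3*(-61) = 183)
v(I) = -6 + I + I² (v(I) = -6 + (I + I*I) = -6 + (I + I²) = -6 + I + I²)
v(U(-1)) - S = (-6 - 9*(-1) + (-9*(-1))²) - 1*183 = (-6 + 9 + 9²) - 183 = (-6 + 9 + 81) - 183 = 84 - 183 = -99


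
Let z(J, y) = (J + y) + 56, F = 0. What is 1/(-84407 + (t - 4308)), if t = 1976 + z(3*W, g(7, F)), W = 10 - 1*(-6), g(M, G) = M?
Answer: -1/86628 ≈ -1.1544e-5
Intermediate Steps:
W = 16 (W = 10 + 6 = 16)
z(J, y) = 56 + J + y
t = 2087 (t = 1976 + (56 + 3*16 + 7) = 1976 + (56 + 48 + 7) = 1976 + 111 = 2087)
1/(-84407 + (t - 4308)) = 1/(-84407 + (2087 - 4308)) = 1/(-84407 - 2221) = 1/(-86628) = -1/86628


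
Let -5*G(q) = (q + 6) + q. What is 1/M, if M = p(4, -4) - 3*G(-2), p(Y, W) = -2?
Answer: -5/4 ≈ -1.2500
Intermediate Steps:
G(q) = -6/5 - 2*q/5 (G(q) = -((q + 6) + q)/5 = -((6 + q) + q)/5 = -(6 + 2*q)/5 = -6/5 - 2*q/5)
M = -⅘ (M = -2 - 3*(-6/5 - ⅖*(-2)) = -2 - 3*(-6/5 + ⅘) = -2 - 3*(-⅖) = -2 + 6/5 = -⅘ ≈ -0.80000)
1/M = 1/(-⅘) = -5/4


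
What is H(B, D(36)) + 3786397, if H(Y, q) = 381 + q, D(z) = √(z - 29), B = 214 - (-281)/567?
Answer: 3786778 + √7 ≈ 3.7868e+6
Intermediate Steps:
B = 121619/567 (B = 214 - (-281)/567 = 214 - 1*(-281/567) = 214 + 281/567 = 121619/567 ≈ 214.50)
D(z) = √(-29 + z)
H(B, D(36)) + 3786397 = (381 + √(-29 + 36)) + 3786397 = (381 + √7) + 3786397 = 3786778 + √7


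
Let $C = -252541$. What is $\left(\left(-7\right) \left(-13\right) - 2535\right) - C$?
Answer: $250097$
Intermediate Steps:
$\left(\left(-7\right) \left(-13\right) - 2535\right) - C = \left(\left(-7\right) \left(-13\right) - 2535\right) - -252541 = \left(91 - 2535\right) + 252541 = -2444 + 252541 = 250097$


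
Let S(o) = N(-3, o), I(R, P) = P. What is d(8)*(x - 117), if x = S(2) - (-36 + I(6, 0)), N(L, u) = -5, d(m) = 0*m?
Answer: 0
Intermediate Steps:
d(m) = 0
S(o) = -5
x = 31 (x = -5 - (-36 + 0) = -5 - 1*(-36) = -5 + 36 = 31)
d(8)*(x - 117) = 0*(31 - 117) = 0*(-86) = 0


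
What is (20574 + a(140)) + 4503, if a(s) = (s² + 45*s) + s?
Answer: 51117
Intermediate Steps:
a(s) = s² + 46*s
(20574 + a(140)) + 4503 = (20574 + 140*(46 + 140)) + 4503 = (20574 + 140*186) + 4503 = (20574 + 26040) + 4503 = 46614 + 4503 = 51117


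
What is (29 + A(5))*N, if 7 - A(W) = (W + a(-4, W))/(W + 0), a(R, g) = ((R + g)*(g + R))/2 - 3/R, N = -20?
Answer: -695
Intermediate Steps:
a(R, g) = (R + g)²/2 - 3/R (a(R, g) = ((R + g)*(R + g))*(½) - 3/R = (R + g)²*(½) - 3/R = (R + g)²/2 - 3/R)
A(W) = 7 - (¾ + W + (-4 + W)²/2)/W (A(W) = 7 - (W + ((-4 + W)²/2 - 3/(-4)))/(W + 0) = 7 - (W + ((-4 + W)²/2 - 3*(-¼)))/W = 7 - (W + ((-4 + W)²/2 + ¾))/W = 7 - (W + (¾ + (-4 + W)²/2))/W = 7 - (¾ + W + (-4 + W)²/2)/W)
(29 + A(5))*N = (29 + (10 - 35/4/5 - ½*5))*(-20) = (29 + (10 - 35/4*⅕ - 5/2))*(-20) = (29 + (10 - 7/4 - 5/2))*(-20) = (29 + 23/4)*(-20) = (139/4)*(-20) = -695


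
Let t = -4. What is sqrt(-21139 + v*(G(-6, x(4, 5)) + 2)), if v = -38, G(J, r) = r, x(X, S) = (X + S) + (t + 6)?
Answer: I*sqrt(21633) ≈ 147.08*I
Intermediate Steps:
x(X, S) = 2 + S + X (x(X, S) = (X + S) + (-4 + 6) = (S + X) + 2 = 2 + S + X)
sqrt(-21139 + v*(G(-6, x(4, 5)) + 2)) = sqrt(-21139 - 38*((2 + 5 + 4) + 2)) = sqrt(-21139 - 38*(11 + 2)) = sqrt(-21139 - 38*13) = sqrt(-21139 - 494) = sqrt(-21633) = I*sqrt(21633)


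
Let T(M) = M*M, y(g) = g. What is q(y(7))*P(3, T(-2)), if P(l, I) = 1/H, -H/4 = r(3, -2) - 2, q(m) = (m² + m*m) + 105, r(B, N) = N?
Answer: 203/16 ≈ 12.688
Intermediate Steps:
q(m) = 105 + 2*m² (q(m) = (m² + m²) + 105 = 2*m² + 105 = 105 + 2*m²)
T(M) = M²
H = 16 (H = -4*(-2 - 2) = -4*(-4) = 16)
P(l, I) = 1/16
q(y(7))*P(3, T(-2)) = (105 + 2*7²)*(1/16) = (105 + 2*49)*(1/16) = (105 + 98)*(1/16) = 203*(1/16) = 203/16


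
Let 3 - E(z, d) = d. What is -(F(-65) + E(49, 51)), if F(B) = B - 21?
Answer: 134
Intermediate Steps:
F(B) = -21 + B
E(z, d) = 3 - d
-(F(-65) + E(49, 51)) = -((-21 - 65) + (3 - 1*51)) = -(-86 + (3 - 51)) = -(-86 - 48) = -1*(-134) = 134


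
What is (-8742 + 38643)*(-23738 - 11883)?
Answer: -1065103521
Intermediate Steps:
(-8742 + 38643)*(-23738 - 11883) = 29901*(-35621) = -1065103521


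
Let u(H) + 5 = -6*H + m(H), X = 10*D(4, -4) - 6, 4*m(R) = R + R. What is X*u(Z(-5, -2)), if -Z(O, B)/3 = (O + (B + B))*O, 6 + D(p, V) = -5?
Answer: -85550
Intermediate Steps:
D(p, V) = -11 (D(p, V) = -6 - 5 = -11)
Z(O, B) = -3*O*(O + 2*B) (Z(O, B) = -3*(O + (B + B))*O = -3*(O + 2*B)*O = -3*O*(O + 2*B))
m(R) = R/2 (m(R) = (R + R)/4 = (2*R)/4 = R/2)
X = -116 (X = 10*(-11) - 6 = -110 - 6 = -116)
u(H) = -5 - 11*H/2 (u(H) = -5 + (-6*H + H/2) = -5 - 11*H/2)
X*u(Z(-5, -2)) = -116*(-5 - (-33)*(-5)*(-5 + 2*(-2))/2) = -116*(-5 - (-33)*(-5)*(-5 - 4)/2) = -116*(-5 - (-33)*(-5)*(-9)/2) = -116*(-5 - 11/2*(-135)) = -116*(-5 + 1485/2) = -116*1475/2 = -85550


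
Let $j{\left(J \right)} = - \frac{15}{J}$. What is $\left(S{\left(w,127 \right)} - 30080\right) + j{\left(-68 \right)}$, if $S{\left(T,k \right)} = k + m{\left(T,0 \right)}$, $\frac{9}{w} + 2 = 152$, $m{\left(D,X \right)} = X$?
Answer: $- \frac{2036789}{68} \approx -29953.0$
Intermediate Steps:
$w = \frac{3}{50}$ ($w = \frac{9}{-2 + 152} = \frac{9}{150} = 9 \cdot \frac{1}{150} = \frac{3}{50} \approx 0.06$)
$S{\left(T,k \right)} = k$ ($S{\left(T,k \right)} = k + 0 = k$)
$\left(S{\left(w,127 \right)} - 30080\right) + j{\left(-68 \right)} = \left(127 - 30080\right) - \frac{15}{-68} = -29953 - - \frac{15}{68} = -29953 + \frac{15}{68} = - \frac{2036789}{68}$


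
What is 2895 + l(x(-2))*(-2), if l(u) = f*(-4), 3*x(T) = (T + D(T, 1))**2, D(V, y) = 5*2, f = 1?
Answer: 2903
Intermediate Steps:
D(V, y) = 10
x(T) = (10 + T)**2/3 (x(T) = (T + 10)**2/3 = (10 + T)**2/3)
l(u) = -4 (l(u) = 1*(-4) = -4)
2895 + l(x(-2))*(-2) = 2895 - 4*(-2) = 2895 + 8 = 2903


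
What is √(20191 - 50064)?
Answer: I*√29873 ≈ 172.84*I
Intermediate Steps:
√(20191 - 50064) = √(-29873) = I*√29873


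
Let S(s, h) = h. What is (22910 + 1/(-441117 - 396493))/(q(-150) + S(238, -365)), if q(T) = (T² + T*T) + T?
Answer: 19189645099/37261080850 ≈ 0.51501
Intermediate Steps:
q(T) = T + 2*T² (q(T) = (T² + T²) + T = 2*T² + T = T + 2*T²)
(22910 + 1/(-441117 - 396493))/(q(-150) + S(238, -365)) = (22910 + 1/(-441117 - 396493))/(-150*(1 + 2*(-150)) - 365) = (22910 + 1/(-837610))/(-150*(1 - 300) - 365) = (22910 - 1/837610)/(-150*(-299) - 365) = 19189645099/(837610*(44850 - 365)) = (19189645099/837610)/44485 = (19189645099/837610)*(1/44485) = 19189645099/37261080850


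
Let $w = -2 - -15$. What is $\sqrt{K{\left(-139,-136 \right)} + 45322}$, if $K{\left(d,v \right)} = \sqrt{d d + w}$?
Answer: $\sqrt{45322 + \sqrt{19334}} \approx 213.22$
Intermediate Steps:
$w = 13$ ($w = -2 + 15 = 13$)
$K{\left(d,v \right)} = \sqrt{13 + d^{2}}$ ($K{\left(d,v \right)} = \sqrt{d d + 13} = \sqrt{d^{2} + 13} = \sqrt{13 + d^{2}}$)
$\sqrt{K{\left(-139,-136 \right)} + 45322} = \sqrt{\sqrt{13 + \left(-139\right)^{2}} + 45322} = \sqrt{\sqrt{13 + 19321} + 45322} = \sqrt{\sqrt{19334} + 45322} = \sqrt{45322 + \sqrt{19334}}$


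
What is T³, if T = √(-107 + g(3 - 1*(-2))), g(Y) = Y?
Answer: -102*I*√102 ≈ -1030.2*I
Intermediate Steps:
T = I*√102 (T = √(-107 + (3 - 1*(-2))) = √(-107 + (3 + 2)) = √(-107 + 5) = √(-102) = I*√102 ≈ 10.1*I)
T³ = (I*√102)³ = -102*I*√102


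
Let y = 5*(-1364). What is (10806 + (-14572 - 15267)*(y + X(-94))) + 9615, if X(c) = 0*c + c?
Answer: 206327267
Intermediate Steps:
y = -6820
X(c) = c (X(c) = 0 + c = c)
(10806 + (-14572 - 15267)*(y + X(-94))) + 9615 = (10806 + (-14572 - 15267)*(-6820 - 94)) + 9615 = (10806 - 29839*(-6914)) + 9615 = (10806 + 206306846) + 9615 = 206317652 + 9615 = 206327267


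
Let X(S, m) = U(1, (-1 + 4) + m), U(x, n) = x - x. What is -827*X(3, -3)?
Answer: 0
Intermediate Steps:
U(x, n) = 0
X(S, m) = 0
-827*X(3, -3) = -827*0 = 0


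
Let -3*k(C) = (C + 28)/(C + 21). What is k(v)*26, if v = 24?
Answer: -1352/135 ≈ -10.015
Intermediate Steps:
k(C) = -(28 + C)/(3*(21 + C)) (k(C) = -(C + 28)/(3*(C + 21)) = -(28 + C)/(3*(21 + C)))
k(v)*26 = ((-28 - 1*24)/(3*(21 + 24)))*26 = ((1/3)*(-28 - 24)/45)*26 = ((1/3)*(1/45)*(-52))*26 = -52/135*26 = -1352/135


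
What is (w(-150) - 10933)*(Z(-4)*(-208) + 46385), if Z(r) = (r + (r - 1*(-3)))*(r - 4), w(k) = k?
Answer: -421874395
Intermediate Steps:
Z(r) = (-4 + r)*(3 + 2*r) (Z(r) = (r + (r + 3))*(-4 + r) = (r + (3 + r))*(-4 + r) = (3 + 2*r)*(-4 + r) = (-4 + r)*(3 + 2*r))
(w(-150) - 10933)*(Z(-4)*(-208) + 46385) = (-150 - 10933)*((-12 - 5*(-4) + 2*(-4)²)*(-208) + 46385) = -11083*((-12 + 20 + 2*16)*(-208) + 46385) = -11083*((-12 + 20 + 32)*(-208) + 46385) = -11083*(40*(-208) + 46385) = -11083*(-8320 + 46385) = -11083*38065 = -421874395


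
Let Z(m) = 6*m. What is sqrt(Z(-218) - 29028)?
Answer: 8*I*sqrt(474) ≈ 174.17*I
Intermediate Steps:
sqrt(Z(-218) - 29028) = sqrt(6*(-218) - 29028) = sqrt(-1308 - 29028) = sqrt(-30336) = 8*I*sqrt(474)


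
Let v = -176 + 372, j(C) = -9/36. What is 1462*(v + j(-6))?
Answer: 572373/2 ≈ 2.8619e+5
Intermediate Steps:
j(C) = -¼ (j(C) = -9*1/36 = -¼)
v = 196
1462*(v + j(-6)) = 1462*(196 - ¼) = 1462*(783/4) = 572373/2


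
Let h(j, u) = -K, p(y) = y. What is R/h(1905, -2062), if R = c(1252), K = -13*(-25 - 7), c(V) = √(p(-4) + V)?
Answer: -√78/104 ≈ -0.084921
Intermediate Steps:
c(V) = √(-4 + V)
K = 416 (K = -13*(-32) = 416)
h(j, u) = -416 (h(j, u) = -1*416 = -416)
R = 4*√78 (R = √(-4 + 1252) = √1248 = 4*√78 ≈ 35.327)
R/h(1905, -2062) = (4*√78)/(-416) = (4*√78)*(-1/416) = -√78/104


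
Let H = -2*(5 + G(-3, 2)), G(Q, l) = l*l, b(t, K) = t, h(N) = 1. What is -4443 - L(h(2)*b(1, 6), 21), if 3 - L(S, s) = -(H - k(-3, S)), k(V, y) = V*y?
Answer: -4431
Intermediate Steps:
G(Q, l) = l²
H = -18 (H = -2*(5 + 2²) = -2*(5 + 4) = -2*9 = -18)
L(S, s) = -15 + 3*S (L(S, s) = 3 - (-1)*(-18 - (-3)*S) = 3 - (-1)*(-18 + 3*S) = 3 - (18 - 3*S) = 3 + (-18 + 3*S) = -15 + 3*S)
-4443 - L(h(2)*b(1, 6), 21) = -4443 - (-15 + 3*(1*1)) = -4443 - (-15 + 3*1) = -4443 - (-15 + 3) = -4443 - 1*(-12) = -4443 + 12 = -4431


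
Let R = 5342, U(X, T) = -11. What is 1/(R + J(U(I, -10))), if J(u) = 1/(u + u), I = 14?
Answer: 22/117523 ≈ 0.00018720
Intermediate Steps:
J(u) = 1/(2*u)
1/(R + J(U(I, -10))) = 1/(5342 + (1/2)/(-11)) = 1/(5342 + (1/2)*(-1/11)) = 1/(5342 - 1/22) = 1/(117523/22) = 22/117523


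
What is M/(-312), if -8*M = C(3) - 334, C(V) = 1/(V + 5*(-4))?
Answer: -1893/14144 ≈ -0.13384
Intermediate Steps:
C(V) = 1/(-20 + V) (C(V) = 1/(V - 20) = 1/(-20 + V))
M = 5679/136 (M = -(1/(-20 + 3) - 334)/8 = -(1/(-17) - 334)/8 = -(-1/17 - 334)/8 = -⅛*(-5679/17) = 5679/136 ≈ 41.757)
M/(-312) = (5679/136)/(-312) = (5679/136)*(-1/312) = -1893/14144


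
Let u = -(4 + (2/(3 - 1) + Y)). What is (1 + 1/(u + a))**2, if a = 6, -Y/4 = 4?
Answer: 324/289 ≈ 1.1211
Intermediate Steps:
Y = -16 (Y = -4*4 = -16)
u = 11 (u = -(4 + (2/(3 - 1) - 16)) = -(4 + (2/2 - 16)) = -(4 + (2*(1/2) - 16)) = -(4 + (1 - 16)) = -(4 - 15) = -1*(-11) = 11)
(1 + 1/(u + a))**2 = (1 + 1/(11 + 6))**2 = (1 + 1/17)**2 = (18/17)**2 = 324/289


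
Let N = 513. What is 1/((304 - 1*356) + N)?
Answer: 1/461 ≈ 0.0021692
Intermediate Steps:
1/((304 - 1*356) + N) = 1/((304 - 1*356) + 513) = 1/((304 - 356) + 513) = 1/(-52 + 513) = 1/461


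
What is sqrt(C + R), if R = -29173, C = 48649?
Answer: 6*sqrt(541) ≈ 139.56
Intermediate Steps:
sqrt(C + R) = sqrt(48649 - 29173) = sqrt(19476) = 6*sqrt(541)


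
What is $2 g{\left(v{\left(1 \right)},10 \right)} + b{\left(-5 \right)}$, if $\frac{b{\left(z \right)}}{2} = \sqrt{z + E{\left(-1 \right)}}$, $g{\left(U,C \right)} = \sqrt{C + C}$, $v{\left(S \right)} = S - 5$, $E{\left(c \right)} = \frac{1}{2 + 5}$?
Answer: $4 \sqrt{5} + \frac{2 i \sqrt{238}}{7} \approx 8.9443 + 4.4078 i$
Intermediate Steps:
$E{\left(c \right)} = \frac{1}{7}$
$v{\left(S \right)} = -5 + S$
$g{\left(U,C \right)} = \sqrt{2} \sqrt{C}$ ($g{\left(U,C \right)} = \sqrt{2 C} = \sqrt{2} \sqrt{C}$)
$b{\left(z \right)} = 2 \sqrt{\frac{1}{7} + z}$ ($b{\left(z \right)} = 2 \sqrt{z + \frac{1}{7}} = 2 \sqrt{\frac{1}{7} + z}$)
$2 g{\left(v{\left(1 \right)},10 \right)} + b{\left(-5 \right)} = 2 \sqrt{2} \sqrt{10} + \frac{2 \sqrt{7 + 49 \left(-5\right)}}{7} = 2 \cdot 2 \sqrt{5} + \frac{2 \sqrt{7 - 245}}{7} = 4 \sqrt{5} + \frac{2 \sqrt{-238}}{7} = 4 \sqrt{5} + \frac{2 i \sqrt{238}}{7}$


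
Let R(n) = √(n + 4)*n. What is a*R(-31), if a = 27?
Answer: -2511*I*√3 ≈ -4349.2*I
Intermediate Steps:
R(n) = n*√(4 + n) (R(n) = √(4 + n)*n = n*√(4 + n))
a*R(-31) = 27*(-31*√(4 - 31)) = 27*(-93*I*√3) = -2511*I*√3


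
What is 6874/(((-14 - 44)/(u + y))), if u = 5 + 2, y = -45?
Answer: 130606/29 ≈ 4503.7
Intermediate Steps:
u = 7
6874/(((-14 - 44)/(u + y))) = 6874/(((-14 - 44)/(7 - 45))) = 6874/((-58/(-38))) = 6874/((-58*(-1/38))) = 6874/(29/19) = 6874*(19/29) = 130606/29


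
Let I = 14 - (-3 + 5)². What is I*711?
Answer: 7110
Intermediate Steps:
I = 10 (I = 14 - 1*2² = 14 - 1*4 = 14 - 4 = 10)
I*711 = 10*711 = 7110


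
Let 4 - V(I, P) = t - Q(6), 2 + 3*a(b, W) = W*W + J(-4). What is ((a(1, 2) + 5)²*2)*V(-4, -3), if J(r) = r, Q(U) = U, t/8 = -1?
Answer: 676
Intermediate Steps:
t = -8 (t = 8*(-1) = -8)
a(b, W) = -2 + W²/3 (a(b, W) = -⅔ + (W*W - 4)/3 = -⅔ + (W² - 4)/3 = -⅔ + (-4 + W²)/3 = -⅔ + (-4/3 + W²/3) = -2 + W²/3)
V(I, P) = 18 (V(I, P) = 4 - (-8 - 1*6) = 4 - (-8 - 6) = 4 - 1*(-14) = 4 + 14 = 18)
((a(1, 2) + 5)²*2)*V(-4, -3) = (((-2 + (⅓)*2²) + 5)²*2)*18 = (((-2 + (⅓)*4) + 5)²*2)*18 = (((-2 + 4/3) + 5)²*2)*18 = ((-⅔ + 5)²*2)*18 = ((13/3)²*2)*18 = ((169/9)*2)*18 = (338/9)*18 = 676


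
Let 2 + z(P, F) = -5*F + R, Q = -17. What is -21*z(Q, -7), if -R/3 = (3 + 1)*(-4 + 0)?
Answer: -1701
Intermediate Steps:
R = 48 (R = -3*(3 + 1)*(-4 + 0) = -12*(-4) = -3*(-16) = 48)
z(P, F) = 46 - 5*F (z(P, F) = -2 + (-5*F + 48) = -2 + (48 - 5*F) = 46 - 5*F)
-21*z(Q, -7) = -21*(46 - 5*(-7)) = -21*(46 + 35) = -21*81 = -1701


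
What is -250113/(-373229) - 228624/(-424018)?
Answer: 95690760465/79127907061 ≈ 1.2093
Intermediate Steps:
-250113/(-373229) - 228624/(-424018) = -250113*(-1/373229) - 228624*(-1/424018) = 250113/373229 + 114312/212009 = 95690760465/79127907061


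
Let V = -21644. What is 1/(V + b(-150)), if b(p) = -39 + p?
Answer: -1/21833 ≈ -4.5802e-5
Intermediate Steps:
1/(V + b(-150)) = 1/(-21644 + (-39 - 150)) = 1/(-21644 - 189) = 1/(-21833) = -1/21833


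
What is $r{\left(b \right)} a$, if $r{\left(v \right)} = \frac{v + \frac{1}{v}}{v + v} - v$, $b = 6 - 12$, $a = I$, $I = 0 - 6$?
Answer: $- \frac{469}{12} \approx -39.083$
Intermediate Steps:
$I = -6$ ($I = 0 - 6 = -6$)
$a = -6$
$b = -6$ ($b = 6 - 12 = -6$)
$r{\left(v \right)} = - v + \frac{v + \frac{1}{v}}{2 v}$ ($r{\left(v \right)} = \frac{v + \frac{1}{v}}{2 v} - v = - v + \frac{v + \frac{1}{v}}{2 v}$)
$r{\left(b \right)} a = \left(\frac{1}{2} + \frac{1}{2 \cdot 36} - -6\right) \left(-6\right) = \left(\frac{1}{2} + \frac{1}{2} \cdot \frac{1}{36} + 6\right) \left(-6\right) = \left(\frac{1}{2} + \frac{1}{72} + 6\right) \left(-6\right) = \frac{469}{72} \left(-6\right) = - \frac{469}{12}$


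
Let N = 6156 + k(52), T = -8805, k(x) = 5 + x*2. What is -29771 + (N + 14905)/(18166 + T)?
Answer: -278665161/9361 ≈ -29769.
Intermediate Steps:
k(x) = 5 + 2*x
N = 6265 (N = 6156 + (5 + 2*52) = 6156 + (5 + 104) = 6156 + 109 = 6265)
-29771 + (N + 14905)/(18166 + T) = -29771 + (6265 + 14905)/(18166 - 8805) = -29771 + 21170/9361 = -278665161/9361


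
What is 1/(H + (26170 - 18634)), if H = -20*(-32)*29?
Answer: 1/26096 ≈ 3.8320e-5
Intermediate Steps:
H = 18560 (H = 640*29 = 18560)
1/(H + (26170 - 18634)) = 1/(18560 + (26170 - 18634)) = 1/(18560 + 7536) = 1/26096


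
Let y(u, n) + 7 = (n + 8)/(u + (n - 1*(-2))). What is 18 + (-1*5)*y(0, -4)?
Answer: 63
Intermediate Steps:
y(u, n) = -7 + (8 + n)/(2 + n + u) (y(u, n) = -7 + (n + 8)/(u + (n - 1*(-2))) = -7 + (8 + n)/(u + (n + 2)) = -7 + (8 + n)/(u + (2 + n)) = -7 + (8 + n)/(2 + n + u))
18 + (-1*5)*y(0, -4) = 18 + (-1*5)*((-6 - 7*0 - 6*(-4))/(2 - 4 + 0)) = 18 - 5*(-6 + 0 + 24)/(-2) = 18 - (-5)*18/2 = 18 - 5*(-9) = 18 + 45 = 63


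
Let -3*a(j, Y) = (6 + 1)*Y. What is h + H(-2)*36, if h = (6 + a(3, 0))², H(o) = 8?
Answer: 324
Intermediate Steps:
a(j, Y) = -7*Y/3 (a(j, Y) = -(6 + 1)*Y/3 = -7*Y/3)
h = 36 (h = (6 - 7/3*0)² = (6 + 0)² = 6² = 36)
h + H(-2)*36 = 36 + 8*36 = 36 + 288 = 324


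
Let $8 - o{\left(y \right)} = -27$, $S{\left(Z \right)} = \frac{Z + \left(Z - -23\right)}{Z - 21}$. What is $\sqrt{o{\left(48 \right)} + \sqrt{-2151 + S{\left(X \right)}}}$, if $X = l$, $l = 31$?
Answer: $\frac{\sqrt{140 + 2 i \sqrt{8570}}}{2} \approx 6.8202 + 3.3934 i$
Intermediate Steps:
$X = 31$
$S{\left(Z \right)} = \frac{23 + 2 Z}{-21 + Z}$ ($S{\left(Z \right)} = \frac{Z + \left(Z + 23\right)}{-21 + Z} = \frac{Z + \left(23 + Z\right)}{-21 + Z} = \frac{23 + 2 Z}{-21 + Z}$)
$o{\left(y \right)} = 35$ ($o{\left(y \right)} = 8 - -27 = 8 + 27 = 35$)
$\sqrt{o{\left(48 \right)} + \sqrt{-2151 + S{\left(X \right)}}} = \sqrt{35 + \sqrt{-2151 + \frac{23 + 2 \cdot 31}{-21 + 31}}} = \sqrt{35 + \sqrt{-2151 + \frac{23 + 62}{10}}} = \sqrt{35 + \sqrt{-2151 + \frac{1}{10} \cdot 85}} = \sqrt{35 + \sqrt{-2151 + \frac{17}{2}}} = \sqrt{35 + \sqrt{- \frac{4285}{2}}} = \sqrt{35 + \frac{i \sqrt{8570}}{2}}$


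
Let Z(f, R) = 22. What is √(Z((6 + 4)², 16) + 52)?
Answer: √74 ≈ 8.6023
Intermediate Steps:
√(Z((6 + 4)², 16) + 52) = √(22 + 52) = √74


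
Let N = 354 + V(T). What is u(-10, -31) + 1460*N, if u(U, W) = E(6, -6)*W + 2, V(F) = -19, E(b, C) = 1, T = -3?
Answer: 489071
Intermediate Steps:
u(U, W) = 2 + W (u(U, W) = 1*W + 2 = W + 2 = 2 + W)
N = 335 (N = 354 - 19 = 335)
u(-10, -31) + 1460*N = (2 - 31) + 1460*335 = -29 + 489100 = 489071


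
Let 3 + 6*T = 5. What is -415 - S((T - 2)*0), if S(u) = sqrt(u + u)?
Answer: -415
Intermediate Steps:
T = 1/3 (T = -1/2 + (1/6)*5 = -1/2 + 5/6 = 1/3 ≈ 0.33333)
S(u) = sqrt(2)*sqrt(u) (S(u) = sqrt(2*u) = sqrt(2)*sqrt(u))
-415 - S((T - 2)*0) = -415 - sqrt(2)*sqrt((1/3 - 2)*0) = -415 - sqrt(2)*sqrt(-5/3*0) = -415 - sqrt(2)*sqrt(0) = -415 - sqrt(2)*0 = -415 - 1*0 = -415 + 0 = -415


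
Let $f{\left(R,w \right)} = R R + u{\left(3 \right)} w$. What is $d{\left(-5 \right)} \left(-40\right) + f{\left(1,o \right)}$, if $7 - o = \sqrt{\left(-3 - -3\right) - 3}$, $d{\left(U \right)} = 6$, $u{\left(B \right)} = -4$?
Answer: $-267 + 4 i \sqrt{3} \approx -267.0 + 6.9282 i$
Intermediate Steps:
$o = 7 - i \sqrt{3}$ ($o = 7 - \sqrt{\left(-3 - -3\right) - 3} = 7 - \sqrt{\left(-3 + 3\right) - 3} = 7 - \sqrt{0 - 3} = 7 - \sqrt{-3} = 7 - i \sqrt{3} \approx 7.0 - 1.732 i$)
$f{\left(R,w \right)} = R^{2} - 4 w$ ($f{\left(R,w \right)} = R R - 4 w = R^{2} - 4 w$)
$d{\left(-5 \right)} \left(-40\right) + f{\left(1,o \right)} = 6 \left(-40\right) + \left(1^{2} - 4 \left(7 - i \sqrt{3}\right)\right) = -240 - \left(27 - 4 i \sqrt{3}\right) = -267 + 4 i \sqrt{3}$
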